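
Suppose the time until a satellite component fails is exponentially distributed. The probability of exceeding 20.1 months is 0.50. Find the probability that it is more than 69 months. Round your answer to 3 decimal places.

0.093

e^(−λ·20.1) = 0.50 ⇒ λ = −ln(0.50)/20.1 = 0.0344849.
P(X > 69) = e^(−0.0344849·69) = e^(−2.3795) ≈ 0.093.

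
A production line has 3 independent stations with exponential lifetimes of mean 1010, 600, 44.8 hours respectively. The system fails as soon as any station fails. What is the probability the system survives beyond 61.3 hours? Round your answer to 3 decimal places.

0.216

The first failure time is exponential with rate Σλ_i = 1/1010 + 1/600 + 1/44.8 = 0.0249782 per hour.
P(min > 61.3) = e^(−0.0249782·61.3) = e^(−1.5312) ≈ 0.216.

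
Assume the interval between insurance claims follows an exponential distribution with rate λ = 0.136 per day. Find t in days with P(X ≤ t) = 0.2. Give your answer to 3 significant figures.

1.64

Set 1 − e^(−λt) = 0.2, so t = −ln(0.8)/λ = 0.22314/0.136 ≈ 1.64076 days.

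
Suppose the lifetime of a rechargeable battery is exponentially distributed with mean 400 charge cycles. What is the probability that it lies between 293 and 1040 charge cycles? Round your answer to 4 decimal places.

The rate is λ = 1/400 = 0.0025 per charge cycle.
P(293 < X < 1040) = e^(−λ·293) − e^(−λ·1040) = 0.48071 − 0.07427 ≈ 0.4064.

0.4064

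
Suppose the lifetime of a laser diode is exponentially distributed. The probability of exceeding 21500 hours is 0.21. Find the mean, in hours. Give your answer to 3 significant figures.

13800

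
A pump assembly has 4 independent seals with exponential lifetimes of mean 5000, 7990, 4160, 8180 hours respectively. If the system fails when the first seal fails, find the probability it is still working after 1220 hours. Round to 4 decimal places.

The first failure time is exponential with rate Σλ_i = 1/5000 + 1/7990 + 1/4160 + 1/8180 = 0.00068779 per hour.
P(min > 1220) = e^(−0.00068779·1220) = e^(−0.8391) ≈ 0.4321.

0.4321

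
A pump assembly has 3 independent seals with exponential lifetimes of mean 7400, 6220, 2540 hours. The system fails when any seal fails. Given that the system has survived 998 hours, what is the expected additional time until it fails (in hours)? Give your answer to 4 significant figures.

1450

First-failure rate Σλ = 1/7400 + 1/6220 + 1/2540 = 0.000689608.
By memorylessness the expected residual is 1/Σλ = 1450.1 hours, regardless of the 998 already elapsed.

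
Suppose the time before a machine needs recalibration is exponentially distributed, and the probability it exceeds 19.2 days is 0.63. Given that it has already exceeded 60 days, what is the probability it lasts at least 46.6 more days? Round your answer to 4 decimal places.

From e^(−λ·19.2) = 0.63, λ = −ln(0.63)/19.2 = 0.0240643.
Memoryless: P(X > 60+46.6 | X > 60) = P(X > 46.6) = e^(−0.0240643·46.6) ≈ 0.3258.

0.3258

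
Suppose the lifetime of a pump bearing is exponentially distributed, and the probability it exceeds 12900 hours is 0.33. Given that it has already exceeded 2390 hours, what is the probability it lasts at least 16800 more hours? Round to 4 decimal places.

From e^(−λ·12900) = 0.33, λ = −ln(0.33)/12900 = 0.0000859428.
Memoryless: P(X > 2390+16800 | X > 2390) = P(X > 16800) = e^(−0.0000859428·16800) ≈ 0.2360.

0.2360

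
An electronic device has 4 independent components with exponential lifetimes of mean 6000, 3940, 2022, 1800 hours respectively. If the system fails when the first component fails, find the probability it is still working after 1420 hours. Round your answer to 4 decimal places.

0.1239

The first failure time is exponential with rate Σλ_i = 1/6000 + 1/3940 + 1/2022 + 1/1800 = 0.00147059 per hour.
P(min > 1420) = e^(−0.00147059·1420) = e^(−2.0882) ≈ 0.1239.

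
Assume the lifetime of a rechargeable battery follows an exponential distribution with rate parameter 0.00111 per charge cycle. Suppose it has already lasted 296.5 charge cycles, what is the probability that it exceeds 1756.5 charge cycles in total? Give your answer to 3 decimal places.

P(X > s+t | X > s) = e^(−λ(s+t))/e^(−λs) = e^(−λt), independent of s = 296.5.
P(X > 1460) = e^(−1.6206) ≈ 0.198.

0.198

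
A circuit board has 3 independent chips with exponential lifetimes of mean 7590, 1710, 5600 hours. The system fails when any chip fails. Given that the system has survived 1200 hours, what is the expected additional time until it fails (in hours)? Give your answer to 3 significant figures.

1120

First-failure rate Σλ = 1/7590 + 1/1710 + 1/5600 = 0.000895119.
By memorylessness the expected residual is 1/Σλ = 1117.17 hours, regardless of the 1200 already elapsed.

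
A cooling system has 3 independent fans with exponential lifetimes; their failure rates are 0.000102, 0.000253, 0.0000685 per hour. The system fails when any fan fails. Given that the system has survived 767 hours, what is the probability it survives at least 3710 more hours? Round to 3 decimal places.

Time to first failure ~ Exp(Σλ) with Σλ = 0.0004235.
By memorylessness, P(T > 767+3710 | T > 767) = P(T > 3710) = e^(−0.0004235·3710) ≈ 0.208.

0.208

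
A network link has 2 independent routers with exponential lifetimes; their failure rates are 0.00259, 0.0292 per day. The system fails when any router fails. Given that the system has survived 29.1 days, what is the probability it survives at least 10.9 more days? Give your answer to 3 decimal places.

0.707

Time to first failure ~ Exp(Σλ) with Σλ = 0.03179.
By memorylessness, P(T > 29.1+10.9 | T > 29.1) = P(T > 10.9) = e^(−0.03179·10.9) ≈ 0.707.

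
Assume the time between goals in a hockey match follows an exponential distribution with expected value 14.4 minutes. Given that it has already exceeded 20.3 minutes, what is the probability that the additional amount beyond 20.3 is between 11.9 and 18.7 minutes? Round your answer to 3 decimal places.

0.165

The rate is λ = 1/14.4 = 0.0694444 per minute.
Memoryless: the residual past 20.3 is again Exp(λ).
P(11.9 < residual < 18.7) = e^(−λ·11.9) − e^(−λ·18.7) = 0.43763 − 0.27291 ≈ 0.165.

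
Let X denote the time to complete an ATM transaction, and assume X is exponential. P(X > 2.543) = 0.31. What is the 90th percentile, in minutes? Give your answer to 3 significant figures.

5.00

e^(−λ·2.543) = 0.31 ⇒ λ = −ln(0.31)/2.543 = 0.460552.
90th percentile: 1 − e^(−λt) = 0.9, t = −ln(0.1)/λ = 4.99962 minutes.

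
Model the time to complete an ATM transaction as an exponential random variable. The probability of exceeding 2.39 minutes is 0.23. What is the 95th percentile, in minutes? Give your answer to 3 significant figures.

e^(−λ·2.39) = 0.23 ⇒ λ = −ln(0.23)/2.39 = 0.614927.
95th percentile: 1 − e^(−λt) = 0.95, t = −ln(0.05)/λ = 4.87169 minutes.

4.87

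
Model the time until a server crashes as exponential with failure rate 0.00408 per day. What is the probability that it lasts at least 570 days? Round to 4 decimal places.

P(X > 570) = e^(−λ·570) = e^(−2.3256) ≈ 0.0977.

0.0977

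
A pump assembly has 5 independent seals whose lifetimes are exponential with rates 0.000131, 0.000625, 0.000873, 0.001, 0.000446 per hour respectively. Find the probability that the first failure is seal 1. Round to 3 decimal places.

0.043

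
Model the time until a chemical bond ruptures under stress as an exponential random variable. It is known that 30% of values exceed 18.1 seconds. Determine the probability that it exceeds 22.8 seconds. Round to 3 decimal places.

0.219

e^(−λ·18.1) = 0.30 ⇒ λ = −ln(0.30)/18.1 = 0.0665178.
P(X > 22.8) = e^(−0.0665178·22.8) = e^(−1.5166) ≈ 0.219.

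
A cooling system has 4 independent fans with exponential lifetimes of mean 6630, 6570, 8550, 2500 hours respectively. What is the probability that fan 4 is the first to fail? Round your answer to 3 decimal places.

0.488

Rates: λ_i = 1/mean_i → 0.00015083, 0.000152207, 0.000116959, 0.0004; Σλ = 0.000819996.
P(fan 4 first) = λ_4/Σλ = 0.0004/0.000819996 ≈ 0.488.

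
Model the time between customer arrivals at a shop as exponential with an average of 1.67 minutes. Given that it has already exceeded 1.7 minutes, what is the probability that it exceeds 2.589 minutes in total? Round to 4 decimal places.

0.5872

The rate is λ = 1/1.67 = 0.598802 per minute.
P(X > s+t | X > s) = e^(−λ(s+t))/e^(−λs) = e^(−λt), independent of s = 1.7.
P(X > 0.889) = e^(−0.53234) ≈ 0.5872.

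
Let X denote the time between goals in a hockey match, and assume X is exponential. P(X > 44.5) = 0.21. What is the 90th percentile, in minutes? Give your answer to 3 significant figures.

65.7

e^(−λ·44.5) = 0.21 ⇒ λ = −ln(0.21)/44.5 = 0.0350707.
90th percentile: 1 − e^(−λt) = 0.9, t = −ln(0.1)/λ = 65.6555 minutes.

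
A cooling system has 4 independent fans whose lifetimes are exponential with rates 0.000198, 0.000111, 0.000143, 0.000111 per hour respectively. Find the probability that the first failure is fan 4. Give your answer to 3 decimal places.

0.197

The time to first failure is exponential with rate Σλ = 0.000198 + 0.000111 + 0.000143 + 0.000111 = 0.000563.
P(fan 4 first) = λ_4/Σλ = 0.000111/0.000563 ≈ 0.197.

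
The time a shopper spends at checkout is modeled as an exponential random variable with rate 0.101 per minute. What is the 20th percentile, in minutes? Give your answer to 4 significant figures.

Set 1 − e^(−λt) = 0.2, so t = −ln(0.8)/λ = 0.22314/0.101 ≈ 2.20934 minutes.

2.209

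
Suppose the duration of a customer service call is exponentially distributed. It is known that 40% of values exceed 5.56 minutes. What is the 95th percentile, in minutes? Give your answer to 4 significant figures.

18.18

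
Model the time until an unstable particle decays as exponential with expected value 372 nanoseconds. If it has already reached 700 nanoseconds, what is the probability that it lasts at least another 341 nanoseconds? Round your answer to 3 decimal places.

The rate is λ = 1/372 = 0.00268817 per nanosecond.
By the memoryless property, P(X > 700+341 | X > 700) = P(X > 341).
P(X > 341) = e^(−0.91667) ≈ 0.400.

0.400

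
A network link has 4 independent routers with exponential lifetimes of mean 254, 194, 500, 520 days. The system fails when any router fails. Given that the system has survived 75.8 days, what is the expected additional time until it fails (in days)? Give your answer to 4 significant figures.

76.84

First-failure rate Σλ = 1/254 + 1/194 + 1/500 + 1/520 = 0.0130147.
By memorylessness the expected residual is 1/Σλ = 76.8361 days, regardless of the 75.8 already elapsed.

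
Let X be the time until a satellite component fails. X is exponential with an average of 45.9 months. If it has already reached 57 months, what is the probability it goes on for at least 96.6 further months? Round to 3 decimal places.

The rate is λ = 1/45.9 = 0.0217865 per month.
P(X > s+t | X > s) = e^(−λ(s+t))/e^(−λs) = e^(−λt), independent of s = 57.
P(X > 96.6) = e^(−2.1046) ≈ 0.122.

0.122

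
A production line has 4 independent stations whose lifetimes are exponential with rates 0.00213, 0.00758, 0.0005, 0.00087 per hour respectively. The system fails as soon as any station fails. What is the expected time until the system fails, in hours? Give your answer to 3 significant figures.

90.3

The time to first failure is exponential with rate Σλ = 0.00213 + 0.00758 + 0.0005 + 0.00087 = 0.01108.
E[min] = 1/Σλ = 1/0.01108 = 90.2527 hours.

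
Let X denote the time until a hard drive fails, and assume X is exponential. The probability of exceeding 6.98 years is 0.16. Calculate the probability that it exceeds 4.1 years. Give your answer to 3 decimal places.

0.341

e^(−λ·6.98) = 0.16 ⇒ λ = −ln(0.16)/6.98 = 0.262547.
P(X > 4.1) = e^(−0.262547·4.1) = e^(−1.0764) ≈ 0.341.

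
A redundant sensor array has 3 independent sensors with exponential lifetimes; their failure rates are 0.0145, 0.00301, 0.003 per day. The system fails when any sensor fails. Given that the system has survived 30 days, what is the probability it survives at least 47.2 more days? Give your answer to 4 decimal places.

0.3798

Time to first failure ~ Exp(Σλ) with Σλ = 0.02051.
By memorylessness, P(T > 30+47.2 | T > 30) = P(T > 47.2) = e^(−0.02051·47.2) ≈ 0.3798.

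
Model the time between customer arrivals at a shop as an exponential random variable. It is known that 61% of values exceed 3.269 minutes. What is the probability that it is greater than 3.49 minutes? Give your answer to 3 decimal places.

0.590

e^(−λ·3.269) = 0.61 ⇒ λ = −ln(0.61)/3.269 = 0.151207.
P(X > 3.49) = e^(−0.151207·3.49) = e^(−0.52771) ≈ 0.590.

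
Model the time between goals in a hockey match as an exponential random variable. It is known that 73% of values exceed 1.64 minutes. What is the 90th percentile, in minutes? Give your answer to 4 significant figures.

12.00

e^(−λ·1.64) = 0.73 ⇒ λ = −ln(0.73)/1.64 = 0.191897.
90th percentile: 1 − e^(−λt) = 0.9, t = −ln(0.1)/λ = 11.9991 minutes.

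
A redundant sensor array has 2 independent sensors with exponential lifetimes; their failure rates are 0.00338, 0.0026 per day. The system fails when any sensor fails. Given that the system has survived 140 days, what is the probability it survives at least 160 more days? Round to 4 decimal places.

Time to first failure ~ Exp(Σλ) with Σλ = 0.00598.
By memorylessness, P(T > 140+160 | T > 140) = P(T > 160) = e^(−0.00598·160) ≈ 0.3841.

0.3841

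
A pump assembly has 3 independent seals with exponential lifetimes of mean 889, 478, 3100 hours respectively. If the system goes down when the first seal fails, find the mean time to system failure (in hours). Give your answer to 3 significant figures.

The first failure time is exponential with rate Σλ_i = 1/889 + 1/478 + 1/3100 = 0.00353949 per hour.
E[min] = 1/Σλ = 1/0.00353949 = 282.527 hours.

283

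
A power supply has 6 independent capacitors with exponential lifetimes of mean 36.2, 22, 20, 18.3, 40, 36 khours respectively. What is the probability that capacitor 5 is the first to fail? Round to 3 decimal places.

Rates: λ_i = 1/mean_i → 0.0276243, 0.0454545, 0.05, 0.0546448, 0.025, 0.0277778; Σλ = 0.230501.
P(capacitor 5 first) = λ_5/Σλ = 0.025/0.230501 ≈ 0.108.

0.108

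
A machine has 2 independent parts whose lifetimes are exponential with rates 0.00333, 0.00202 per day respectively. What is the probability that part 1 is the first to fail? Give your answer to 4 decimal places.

0.6224

The time to first failure is exponential with rate Σλ = 0.00333 + 0.00202 = 0.00535.
P(part 1 first) = λ_1/Σλ = 0.00333/0.00535 ≈ 0.6224.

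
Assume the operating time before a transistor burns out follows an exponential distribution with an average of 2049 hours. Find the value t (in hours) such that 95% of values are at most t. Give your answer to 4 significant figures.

6138

The rate is λ = 1/2049 = 0.000488043 per hour.
Set 1 − e^(−λt) = 0.95, so t = −ln(0.05)/λ = 2.9957/0.000488043 ≈ 6138.26 hours.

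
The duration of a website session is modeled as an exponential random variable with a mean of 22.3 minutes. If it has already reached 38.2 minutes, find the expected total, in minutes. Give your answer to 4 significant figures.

The rate is λ = 1/22.3 = 0.044843 per minute.
By memorylessness, E[X | X > 38.2] = 38.2 + 1/λ = 38.2 + 22.3 = 60.5 minutes.

60.50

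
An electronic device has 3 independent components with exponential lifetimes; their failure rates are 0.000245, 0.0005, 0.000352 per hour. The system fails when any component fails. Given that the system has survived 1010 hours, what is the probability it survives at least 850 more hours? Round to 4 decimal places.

0.3936

Time to first failure ~ Exp(Σλ) with Σλ = 0.001097.
By memorylessness, P(T > 1010+850 | T > 1010) = P(T > 850) = e^(−0.001097·850) ≈ 0.3936.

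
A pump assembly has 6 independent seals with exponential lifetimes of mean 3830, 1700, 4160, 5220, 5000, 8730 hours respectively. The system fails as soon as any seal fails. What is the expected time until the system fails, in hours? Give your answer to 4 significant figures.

The first failure time is exponential with rate Σλ_i = 1/3830 + 1/1700 + 1/4160 + 1/5220 + 1/5000 + 1/8730 = 0.00159583 per hour.
E[min] = 1/Σλ = 1/0.00159583 = 626.631 hours.

626.6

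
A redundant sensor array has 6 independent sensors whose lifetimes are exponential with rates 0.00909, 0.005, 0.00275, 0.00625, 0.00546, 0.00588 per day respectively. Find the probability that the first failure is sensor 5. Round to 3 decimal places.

0.159

The time to first failure is exponential with rate Σλ = 0.00909 + 0.005 + 0.00275 + 0.00625 + 0.00546 + 0.00588 = 0.03443.
P(sensor 5 first) = λ_5/Σλ = 0.00546/0.03443 ≈ 0.159.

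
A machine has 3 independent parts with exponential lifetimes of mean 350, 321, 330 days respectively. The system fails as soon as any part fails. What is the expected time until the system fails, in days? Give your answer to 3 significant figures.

The first failure time is exponential with rate Σλ_i = 1/350 + 1/321 + 1/330 = 0.00900271 per day.
E[min] = 1/Σλ = 1/0.00900271 = 111.078 days.

111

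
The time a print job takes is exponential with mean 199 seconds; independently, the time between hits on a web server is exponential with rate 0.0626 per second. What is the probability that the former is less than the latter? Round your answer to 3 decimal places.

0.074

λ_1 = 1/199 = 0.00502513, λ_2 = 0.0626.
For independent exponentials, P(the former < the latter) = λ_1/(λ_1+λ_2) = 0.00502513/0.0676251 ≈ 0.074.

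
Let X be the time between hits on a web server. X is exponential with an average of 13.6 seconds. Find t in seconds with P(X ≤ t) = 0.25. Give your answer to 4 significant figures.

3.912

The rate is λ = 1/13.6 = 0.0735294 per second.
Set 1 − e^(−λt) = 0.25, so t = −ln(0.75)/λ = 0.28768/0.0735294 ≈ 3.91248 seconds.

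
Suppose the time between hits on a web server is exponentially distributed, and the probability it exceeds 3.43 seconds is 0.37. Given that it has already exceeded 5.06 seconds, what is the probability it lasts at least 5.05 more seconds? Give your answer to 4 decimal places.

0.2313

From e^(−λ·3.43) = 0.37, λ = −ln(0.37)/3.43 = 0.289869.
Memoryless: P(X > 5.06+5.05 | X > 5.06) = P(X > 5.05) = e^(−0.289869·5.05) ≈ 0.2313.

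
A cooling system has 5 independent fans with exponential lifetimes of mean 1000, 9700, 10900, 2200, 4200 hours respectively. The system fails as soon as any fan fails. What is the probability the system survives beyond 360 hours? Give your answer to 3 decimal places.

0.507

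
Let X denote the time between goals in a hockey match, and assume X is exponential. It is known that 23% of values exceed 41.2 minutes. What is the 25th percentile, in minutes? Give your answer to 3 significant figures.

e^(−λ·41.2) = 0.23 ⇒ λ = −ln(0.23)/41.2 = 0.0356717.
25th percentile: 1 − e^(−λt) = 0.25, t = −ln(0.75)/λ = 8.0647 minutes.

8.06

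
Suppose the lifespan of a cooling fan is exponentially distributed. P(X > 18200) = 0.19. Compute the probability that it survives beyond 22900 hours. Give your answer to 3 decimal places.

e^(−λ·18200) = 0.19 ⇒ λ = −ln(0.19)/18200 = 0.000091249.
P(X > 22900) = e^(−0.000091249·22900) = e^(−2.0896) ≈ 0.124.

0.124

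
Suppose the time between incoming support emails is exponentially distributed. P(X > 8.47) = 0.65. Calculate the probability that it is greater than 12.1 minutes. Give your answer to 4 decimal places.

0.5404

e^(−λ·8.47) = 0.65 ⇒ λ = −ln(0.65)/8.47 = 0.0508598.
P(X > 12.1) = e^(−0.0508598·12.1) = e^(−0.6154) ≈ 0.5404.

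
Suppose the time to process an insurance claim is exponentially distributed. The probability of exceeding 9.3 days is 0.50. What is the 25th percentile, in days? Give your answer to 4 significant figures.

3.860

e^(−λ·9.3) = 0.50 ⇒ λ = −ln(0.50)/9.3 = 0.074532.
25th percentile: 1 − e^(−λt) = 0.25, t = −ln(0.75)/λ = 3.85985 days.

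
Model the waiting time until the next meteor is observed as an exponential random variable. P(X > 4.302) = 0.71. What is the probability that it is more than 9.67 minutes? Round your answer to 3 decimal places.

e^(−λ·4.302) = 0.71 ⇒ λ = −ln(0.71)/4.302 = 0.0796119.
P(X > 9.67) = e^(−0.0796119·9.67) = e^(−0.76985) ≈ 0.463.

0.463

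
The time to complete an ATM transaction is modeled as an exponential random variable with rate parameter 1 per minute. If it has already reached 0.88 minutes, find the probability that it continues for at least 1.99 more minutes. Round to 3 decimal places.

The exponential is memoryless, so the remaining time is again Exp(λ): the condition X > 0.88 is irrelevant.
P(X > 1.99) = e^(−1.99) ≈ 0.137.

0.137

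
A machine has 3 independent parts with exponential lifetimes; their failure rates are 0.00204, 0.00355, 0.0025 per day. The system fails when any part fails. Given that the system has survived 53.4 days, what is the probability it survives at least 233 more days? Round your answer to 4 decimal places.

0.1518

Time to first failure ~ Exp(Σλ) with Σλ = 0.00809.
By memorylessness, P(T > 53.4+233 | T > 53.4) = P(T > 233) = e^(−0.00809·233) ≈ 0.1518.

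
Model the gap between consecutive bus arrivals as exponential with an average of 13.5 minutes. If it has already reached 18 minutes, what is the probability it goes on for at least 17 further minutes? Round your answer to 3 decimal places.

The rate is λ = 1/13.5 = 0.0740741 per minute.
The exponential is memoryless, so the remaining time is again Exp(λ): the condition X > 18 is irrelevant.
P(X > 17) = e^(−1.2593) ≈ 0.284.

0.284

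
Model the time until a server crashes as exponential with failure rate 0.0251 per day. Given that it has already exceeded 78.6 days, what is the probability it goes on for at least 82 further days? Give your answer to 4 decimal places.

0.1277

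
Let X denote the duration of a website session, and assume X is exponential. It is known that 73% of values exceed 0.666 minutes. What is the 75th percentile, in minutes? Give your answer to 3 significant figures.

2.93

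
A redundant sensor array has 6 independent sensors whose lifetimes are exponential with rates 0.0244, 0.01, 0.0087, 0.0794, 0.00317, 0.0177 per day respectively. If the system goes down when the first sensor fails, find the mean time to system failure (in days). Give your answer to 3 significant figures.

The time to first failure is exponential with rate Σλ = 0.0244 + 0.01 + 0.0087 + 0.0794 + 0.00317 + 0.0177 = 0.14337.
E[min] = 1/Σλ = 1/0.14337 = 6.97496 days.

6.97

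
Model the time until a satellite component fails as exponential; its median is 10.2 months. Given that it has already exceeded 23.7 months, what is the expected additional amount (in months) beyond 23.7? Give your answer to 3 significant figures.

14.7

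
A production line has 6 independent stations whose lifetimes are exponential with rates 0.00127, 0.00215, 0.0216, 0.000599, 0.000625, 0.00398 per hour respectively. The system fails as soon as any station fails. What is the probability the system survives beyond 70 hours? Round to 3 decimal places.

0.121

The time to first failure is exponential with rate Σλ = 0.00127 + 0.00215 + 0.0216 + 0.000599 + 0.000625 + 0.00398 = 0.030224.
P(min > 70) = e^(−0.030224·70) = e^(−2.1157) ≈ 0.121.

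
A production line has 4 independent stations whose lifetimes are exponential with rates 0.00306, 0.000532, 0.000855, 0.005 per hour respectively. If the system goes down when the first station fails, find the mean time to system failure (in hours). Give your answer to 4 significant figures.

105.9

The time to first failure is exponential with rate Σλ = 0.00306 + 0.000532 + 0.000855 + 0.005 = 0.009447.
E[min] = 1/Σλ = 1/0.009447 = 105.854 hours.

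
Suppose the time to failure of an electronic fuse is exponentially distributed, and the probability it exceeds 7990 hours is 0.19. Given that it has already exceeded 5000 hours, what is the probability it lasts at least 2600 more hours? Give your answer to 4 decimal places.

From e^(−λ·7990) = 0.19, λ = −ln(0.19)/7990 = 0.000207851.
Memoryless: P(X > 5000+2600 | X > 5000) = P(X > 2600) = e^(−0.000207851·2600) ≈ 0.5825.

0.5825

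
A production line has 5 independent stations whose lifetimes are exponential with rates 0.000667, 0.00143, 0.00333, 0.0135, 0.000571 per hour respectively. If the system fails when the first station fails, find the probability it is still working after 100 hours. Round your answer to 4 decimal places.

The time to first failure is exponential with rate Σλ = 0.000667 + 0.00143 + 0.00333 + 0.0135 + 0.000571 = 0.019498.
P(min > 100) = e^(−0.019498·100) = e^(−1.9498) ≈ 0.1423.

0.1423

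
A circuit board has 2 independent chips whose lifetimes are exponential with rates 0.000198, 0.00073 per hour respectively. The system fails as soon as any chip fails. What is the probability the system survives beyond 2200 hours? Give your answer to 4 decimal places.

The time to first failure is exponential with rate Σλ = 0.000198 + 0.00073 = 0.000928.
P(min > 2200) = e^(−0.000928·2200) = e^(−2.0416) ≈ 0.1298.

0.1298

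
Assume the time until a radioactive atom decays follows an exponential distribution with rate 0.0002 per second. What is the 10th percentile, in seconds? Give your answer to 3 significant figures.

Set 1 − e^(−λt) = 0.1, so t = −ln(0.9)/λ = 0.10536/0.0002 ≈ 526.803 seconds.

527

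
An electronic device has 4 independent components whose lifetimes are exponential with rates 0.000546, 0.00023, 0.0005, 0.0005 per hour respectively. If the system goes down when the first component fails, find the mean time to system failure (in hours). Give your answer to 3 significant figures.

The time to first failure is exponential with rate Σλ = 0.000546 + 0.00023 + 0.0005 + 0.0005 = 0.001776.
E[min] = 1/Σλ = 1/0.001776 = 563.063 hours.

563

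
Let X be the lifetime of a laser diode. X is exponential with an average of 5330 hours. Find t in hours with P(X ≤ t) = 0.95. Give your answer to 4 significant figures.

The rate is λ = 1/5330 = 0.000187617 per hour.
Set 1 − e^(−λt) = 0.95, so t = −ln(0.05)/λ = 2.9957/0.000187617 ≈ 15967.3 hours.

15970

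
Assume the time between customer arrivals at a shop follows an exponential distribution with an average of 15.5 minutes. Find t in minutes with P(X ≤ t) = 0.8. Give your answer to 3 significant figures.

The rate is λ = 1/15.5 = 0.0645161 per minute.
Set 1 − e^(−λt) = 0.8, so t = −ln(0.2)/λ = 1.6094/0.0645161 ≈ 24.9463 minutes.

24.9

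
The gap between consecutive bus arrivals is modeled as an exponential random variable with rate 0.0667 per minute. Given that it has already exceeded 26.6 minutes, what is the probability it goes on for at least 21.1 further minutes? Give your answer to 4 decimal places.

P(X > s+t | X > s) = e^(−λ(s+t))/e^(−λs) = e^(−λt), independent of s = 26.6.
P(X > 21.1) = e^(−1.4074) ≈ 0.2448.

0.2448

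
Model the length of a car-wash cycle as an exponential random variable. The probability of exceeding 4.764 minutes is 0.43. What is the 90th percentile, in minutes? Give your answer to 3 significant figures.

13.0

e^(−λ·4.764) = 0.43 ⇒ λ = −ln(0.43)/4.764 = 0.177156.
90th percentile: 1 − e^(−λt) = 0.9, t = −ln(0.1)/λ = 12.9975 minutes.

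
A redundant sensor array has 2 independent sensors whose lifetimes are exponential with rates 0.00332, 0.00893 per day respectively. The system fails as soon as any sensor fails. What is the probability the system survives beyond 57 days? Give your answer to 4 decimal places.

0.4975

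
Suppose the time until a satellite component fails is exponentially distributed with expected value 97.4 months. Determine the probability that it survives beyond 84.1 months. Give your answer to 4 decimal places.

The rate is λ = 1/97.4 = 0.0102669 per month.
P(X > 84.1) = e^(−λ·84.1) = e^(−0.86345) ≈ 0.4217.

0.4217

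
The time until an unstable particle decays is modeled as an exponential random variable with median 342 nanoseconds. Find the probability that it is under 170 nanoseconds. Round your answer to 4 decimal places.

For an exponential, median = ln(2)/λ, so λ = ln 2 / 342 = 0.00202675 per nanosecond.
P(X ≤ 170) = 1 − e^(−λ·170) = 1 − e^(−0.34455) ≈ 0.2915.

0.2915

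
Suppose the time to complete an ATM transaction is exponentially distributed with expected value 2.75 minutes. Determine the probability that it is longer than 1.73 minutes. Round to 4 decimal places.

The rate is λ = 1/2.75 = 0.363636 per minute.
P(X > 1.73) = e^(−λ·1.73) = e^(−0.62909) ≈ 0.5331.

0.5331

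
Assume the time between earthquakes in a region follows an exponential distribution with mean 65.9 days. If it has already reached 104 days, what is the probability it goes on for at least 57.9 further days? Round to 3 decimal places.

0.415

The rate is λ = 1/65.9 = 0.0151745 per day.
By the memoryless property, P(X > 104+57.9 | X > 104) = P(X > 57.9).
P(X > 57.9) = e^(−0.8786) ≈ 0.415.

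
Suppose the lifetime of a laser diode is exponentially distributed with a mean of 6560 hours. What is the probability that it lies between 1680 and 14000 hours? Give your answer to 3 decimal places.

0.656

The rate is λ = 1/6560 = 0.000152439 per hour.
P(1680 < X < 14000) = e^(−λ·1680) − e^(−λ·14000) = 0.77407 − 0.11835 ≈ 0.656.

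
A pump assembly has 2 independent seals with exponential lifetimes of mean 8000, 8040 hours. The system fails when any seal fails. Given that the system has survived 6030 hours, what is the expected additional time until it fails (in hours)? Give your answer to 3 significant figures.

First-failure rate Σλ = 1/8000 + 1/8040 = 0.000249378.
By memorylessness the expected residual is 1/Σλ = 4009.98 hours, regardless of the 6030 already elapsed.

4010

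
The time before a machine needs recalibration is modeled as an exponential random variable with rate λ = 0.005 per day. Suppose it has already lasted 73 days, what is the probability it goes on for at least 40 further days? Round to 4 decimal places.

P(X > s+t | X > s) = e^(−λ(s+t))/e^(−λs) = e^(−λt), independent of s = 73.
P(X > 40) = e^(−0.2) ≈ 0.8187.

0.8187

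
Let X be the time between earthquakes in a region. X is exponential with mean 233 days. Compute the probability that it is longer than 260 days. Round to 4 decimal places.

0.3276

The rate is λ = 1/233 = 0.00429185 per day.
P(X > 260) = e^(−λ·260) = e^(−1.1159) ≈ 0.3276.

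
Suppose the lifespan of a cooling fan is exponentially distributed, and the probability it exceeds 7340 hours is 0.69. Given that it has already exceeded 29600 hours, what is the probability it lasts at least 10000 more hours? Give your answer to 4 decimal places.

0.6032

From e^(−λ·7340) = 0.69, λ = −ln(0.69)/7340 = 0.0000505536.
Memoryless: P(X > 29600+10000 | X > 29600) = P(X > 10000) = e^(−0.0000505536·10000) ≈ 0.6032.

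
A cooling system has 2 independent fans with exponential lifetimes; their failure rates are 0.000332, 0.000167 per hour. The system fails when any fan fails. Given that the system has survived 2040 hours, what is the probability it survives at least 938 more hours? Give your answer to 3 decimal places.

0.626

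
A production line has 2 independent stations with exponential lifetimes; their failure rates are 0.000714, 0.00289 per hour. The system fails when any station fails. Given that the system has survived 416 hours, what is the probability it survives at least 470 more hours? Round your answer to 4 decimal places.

Time to first failure ~ Exp(Σλ) with Σλ = 0.003604.
By memorylessness, P(T > 416+470 | T > 416) = P(T > 470) = e^(−0.003604·470) ≈ 0.1838.

0.1838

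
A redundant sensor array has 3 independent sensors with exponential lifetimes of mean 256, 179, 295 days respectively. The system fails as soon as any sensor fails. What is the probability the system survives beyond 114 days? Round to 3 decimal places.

0.230

The first failure time is exponential with rate Σλ_i = 1/256 + 1/179 + 1/295 = 0.0128827 per day.
P(min > 114) = e^(−0.0128827·114) = e^(−1.4686) ≈ 0.230.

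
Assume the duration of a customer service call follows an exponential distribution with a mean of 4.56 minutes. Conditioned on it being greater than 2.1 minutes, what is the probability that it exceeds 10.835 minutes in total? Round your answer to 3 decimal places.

0.147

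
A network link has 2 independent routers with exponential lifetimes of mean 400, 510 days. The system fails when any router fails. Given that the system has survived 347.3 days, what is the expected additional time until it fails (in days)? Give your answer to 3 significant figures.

224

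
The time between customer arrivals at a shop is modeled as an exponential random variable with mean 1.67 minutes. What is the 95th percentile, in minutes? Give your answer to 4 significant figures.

5.003

The rate is λ = 1/1.67 = 0.598802 per minute.
Set 1 − e^(−λt) = 0.95, so t = −ln(0.05)/λ = 2.9957/0.598802 ≈ 5.00287 minutes.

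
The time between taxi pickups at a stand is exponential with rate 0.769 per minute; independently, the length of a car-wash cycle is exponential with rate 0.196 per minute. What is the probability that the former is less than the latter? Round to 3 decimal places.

λ_1 = 0.769, λ_2 = 0.196.
For independent exponentials, P(the former < the latter) = λ_1/(λ_1+λ_2) = 0.769/0.965 ≈ 0.797.

0.797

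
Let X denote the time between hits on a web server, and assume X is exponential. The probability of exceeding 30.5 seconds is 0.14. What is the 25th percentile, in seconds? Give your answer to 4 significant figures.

e^(−λ·30.5) = 0.14 ⇒ λ = −ln(0.14)/30.5 = 0.0644627.
25th percentile: 1 − e^(−λt) = 0.25, t = −ln(0.75)/λ = 4.46277 seconds.

4.463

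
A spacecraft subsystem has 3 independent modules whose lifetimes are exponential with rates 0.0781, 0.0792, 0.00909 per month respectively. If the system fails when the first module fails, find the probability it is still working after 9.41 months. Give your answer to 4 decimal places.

0.2089

The time to first failure is exponential with rate Σλ = 0.0781 + 0.0792 + 0.00909 = 0.16639.
P(min > 9.41) = e^(−0.16639·9.41) = e^(−1.5657) ≈ 0.2089.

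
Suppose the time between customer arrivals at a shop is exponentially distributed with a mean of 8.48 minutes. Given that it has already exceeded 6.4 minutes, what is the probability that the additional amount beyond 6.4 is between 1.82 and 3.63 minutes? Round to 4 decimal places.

0.1551

The rate is λ = 1/8.48 = 0.117925 per minute.
Memoryless: the residual past 6.4 is again Exp(λ).
P(1.82 < residual < 3.63) = e^(−λ·1.82) − e^(−λ·3.63) = 0.80685 − 0.65177 ≈ 0.1551.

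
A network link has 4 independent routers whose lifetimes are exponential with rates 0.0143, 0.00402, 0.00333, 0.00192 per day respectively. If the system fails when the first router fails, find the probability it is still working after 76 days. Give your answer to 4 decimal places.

0.1667

The time to first failure is exponential with rate Σλ = 0.0143 + 0.00402 + 0.00333 + 0.00192 = 0.02357.
P(min > 76) = e^(−0.02357·76) = e^(−1.7913) ≈ 0.1667.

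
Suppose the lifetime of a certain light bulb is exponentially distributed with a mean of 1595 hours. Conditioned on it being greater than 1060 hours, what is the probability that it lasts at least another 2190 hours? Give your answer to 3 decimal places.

0.253

The rate is λ = 1/1595 = 0.000626959 per hour.
P(X > s+t | X > s) = e^(−λ(s+t))/e^(−λs) = e^(−λt), independent of s = 1060.
P(X > 2190) = e^(−1.373) ≈ 0.253.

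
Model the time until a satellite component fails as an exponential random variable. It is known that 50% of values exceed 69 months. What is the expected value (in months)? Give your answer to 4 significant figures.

99.55

e^(−λ·69) = 0.50 ⇒ λ = −ln(0.50)/69 = 0.0100456.
Mean = 1/λ = 99.546 months.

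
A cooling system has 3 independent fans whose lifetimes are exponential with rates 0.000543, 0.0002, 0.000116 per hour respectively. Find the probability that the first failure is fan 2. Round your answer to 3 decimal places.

0.233

The time to first failure is exponential with rate Σλ = 0.000543 + 0.0002 + 0.000116 = 0.000859.
P(fan 2 first) = λ_2/Σλ = 0.0002/0.000859 ≈ 0.233.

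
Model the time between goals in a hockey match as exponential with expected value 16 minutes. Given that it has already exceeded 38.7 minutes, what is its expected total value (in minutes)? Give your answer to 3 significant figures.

54.7

The rate is λ = 1/16 = 0.0625 per minute.
By memorylessness, E[X | X > 38.7] = 38.7 + 1/λ = 38.7 + 16 = 54.7 minutes.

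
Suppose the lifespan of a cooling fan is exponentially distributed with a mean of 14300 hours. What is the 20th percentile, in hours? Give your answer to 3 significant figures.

3190

The rate is λ = 1/14300 = 0.0000699301 per hour.
Set 1 − e^(−λt) = 0.2, so t = −ln(0.8)/λ = 0.22314/0.0000699301 ≈ 3190.95 hours.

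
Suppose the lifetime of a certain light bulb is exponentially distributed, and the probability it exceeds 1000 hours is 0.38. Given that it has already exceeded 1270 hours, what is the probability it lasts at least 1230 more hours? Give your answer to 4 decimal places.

From e^(−λ·1000) = 0.38, λ = −ln(0.38)/1000 = 0.000967584.
Memoryless: P(X > 1270+1230 | X > 1270) = P(X > 1230) = e^(−0.000967584·1230) ≈ 0.3042.

0.3042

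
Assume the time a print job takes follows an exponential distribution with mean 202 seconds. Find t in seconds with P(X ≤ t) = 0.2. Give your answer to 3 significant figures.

45.1

The rate is λ = 1/202 = 0.0049505 per second.
Set 1 − e^(−λt) = 0.2, so t = −ln(0.8)/λ = 0.22314/0.0049505 ≈ 45.075 seconds.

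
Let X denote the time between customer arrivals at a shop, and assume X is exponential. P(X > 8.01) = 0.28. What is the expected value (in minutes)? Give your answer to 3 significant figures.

e^(−λ·8.01) = 0.28 ⇒ λ = −ln(0.28)/8.01 = 0.158922.
Mean = 1/λ = 6.29239 minutes.

6.29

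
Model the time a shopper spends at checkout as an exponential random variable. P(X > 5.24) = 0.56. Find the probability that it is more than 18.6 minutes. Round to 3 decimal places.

0.128

e^(−λ·5.24) = 0.56 ⇒ λ = −ln(0.56)/5.24 = 0.110652.
P(X > 18.6) = e^(−0.110652·18.6) = e^(−2.0581) ≈ 0.128.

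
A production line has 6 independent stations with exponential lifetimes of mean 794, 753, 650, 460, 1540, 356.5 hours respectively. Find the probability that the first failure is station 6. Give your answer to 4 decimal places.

Rates: λ_i = 1/mean_i → 0.00125945, 0.00132802, 0.00153846, 0.00217391, 0.000649351, 0.00280505; Σλ = 0.00975424.
P(station 6 first) = λ_6/Σλ = 0.00280505/0.00975424 ≈ 0.2876.

0.2876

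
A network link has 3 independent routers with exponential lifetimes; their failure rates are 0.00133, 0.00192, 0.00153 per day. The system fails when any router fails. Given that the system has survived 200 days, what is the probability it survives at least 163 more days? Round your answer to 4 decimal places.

0.4588

Time to first failure ~ Exp(Σλ) with Σλ = 0.00478.
By memorylessness, P(T > 200+163 | T > 200) = P(T > 163) = e^(−0.00478·163) ≈ 0.4588.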